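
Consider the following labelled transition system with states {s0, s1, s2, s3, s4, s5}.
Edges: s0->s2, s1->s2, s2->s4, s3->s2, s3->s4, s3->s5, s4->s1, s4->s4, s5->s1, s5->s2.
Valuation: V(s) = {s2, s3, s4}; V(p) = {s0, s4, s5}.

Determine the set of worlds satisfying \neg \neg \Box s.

Let φ = \neg \neg \Box s. Evaluate φ at each world:
  s0 (successors {s2}): φ is true.
  s1 (successors {s2}): φ is true.
  s2 (successors {s4}): φ is true.
  s3 (successors {s2, s4, s5}): φ is false.
  s4 (successors {s1, s4}): φ is false.
  s5 (successors {s1, s2}): φ is false.
For instance, at s2:
  At s2: \neg \Box s is false, so \neg \neg \Box s is true.
    At s2: \Box s is true, so \neg \Box s is false.
      At s2: \Box s requires s at every successor {s4}.
        At s4: s is true.
      So \Box s is true at s2.
Satisfying worlds: {s0, s1, s2}

s0, s1, s2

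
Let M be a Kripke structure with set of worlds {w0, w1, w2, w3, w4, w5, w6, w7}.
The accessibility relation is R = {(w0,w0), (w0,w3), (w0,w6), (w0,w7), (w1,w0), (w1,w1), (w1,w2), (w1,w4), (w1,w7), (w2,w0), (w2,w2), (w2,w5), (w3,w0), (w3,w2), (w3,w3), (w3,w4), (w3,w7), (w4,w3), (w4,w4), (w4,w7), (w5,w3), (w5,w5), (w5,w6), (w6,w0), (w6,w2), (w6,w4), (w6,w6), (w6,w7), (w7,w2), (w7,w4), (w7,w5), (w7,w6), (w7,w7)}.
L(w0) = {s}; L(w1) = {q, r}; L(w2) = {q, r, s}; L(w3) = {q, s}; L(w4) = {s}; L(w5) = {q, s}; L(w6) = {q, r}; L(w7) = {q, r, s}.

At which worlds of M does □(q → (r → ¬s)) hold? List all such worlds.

Recall that □ψ holds at a world iff ψ holds at every accessible world, and ◇ψ holds iff ψ holds at some accessible world.
Let φ = □(q → (r → ¬s)). Evaluate φ at each world:
  w0 (successors {w0, w3, w6, w7}): φ is false.
  w1 (successors {w0, w1, w2, w4, w7}): φ is false.
  w2 (successors {w0, w2, w5}): φ is false.
  w3 (successors {w0, w2, w3, w4, w7}): φ is false.
  w4 (successors {w3, w4, w7}): φ is false.
  w5 (successors {w3, w5, w6}): φ is true.
  w6 (successors {w0, w2, w4, w6, w7}): φ is false.
  w7 (successors {w2, w4, w5, w6, w7}): φ is false.
For instance, at w4:
  At w4: □(q → (r → ¬s)) requires q → (r → ¬s) at every successor {w3, w4, w7}.
    q → (r → ¬s) fails at w7, so □(q → (r → ¬s)) is false at w4.
Satisfying worlds: {w5}

w5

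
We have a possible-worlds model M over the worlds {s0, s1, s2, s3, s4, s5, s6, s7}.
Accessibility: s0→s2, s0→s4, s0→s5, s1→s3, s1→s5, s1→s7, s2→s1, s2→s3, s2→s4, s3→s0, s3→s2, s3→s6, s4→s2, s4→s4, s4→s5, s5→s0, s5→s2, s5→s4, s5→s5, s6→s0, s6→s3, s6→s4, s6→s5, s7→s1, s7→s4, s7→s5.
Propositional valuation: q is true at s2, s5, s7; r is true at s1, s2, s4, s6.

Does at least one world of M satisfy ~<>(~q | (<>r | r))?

No

Let φ = ~<>(~q | (<>r | r)). Evaluate φ at each world:
  s0 (successors {s2, s4, s5}): φ is false.
  s1 (successors {s3, s5, s7}): φ is false.
  s2 (successors {s1, s3, s4}): φ is false.
  s3 (successors {s0, s2, s6}): φ is false.
  s4 (successors {s2, s4, s5}): φ is false.
  s5 (successors {s0, s2, s4, s5}): φ is false.
  s6 (successors {s0, s3, s4, s5}): φ is false.
  s7 (successors {s1, s4, s5}): φ is false.
For instance, at s4:
  At s4: <>(~q | (<>r | r)) is true, so ~<>(~q | (<>r | r)) is false.
    At s4: <>(~q | (<>r | r)) requires ~q | (<>r | r) at some successor in {s2, s4, s5}.
      ~q | (<>r | r) holds at s2, so <>(~q | (<>r | r)) is true at s4.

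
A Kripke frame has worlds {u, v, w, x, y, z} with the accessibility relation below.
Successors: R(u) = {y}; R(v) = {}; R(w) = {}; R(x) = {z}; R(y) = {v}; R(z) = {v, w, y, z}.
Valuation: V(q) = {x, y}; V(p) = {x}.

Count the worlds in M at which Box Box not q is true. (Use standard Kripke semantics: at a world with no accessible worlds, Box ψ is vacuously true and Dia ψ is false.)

Let φ = Box Box not q. Evaluate φ at each world:
  u (successors {y}): φ is true.
  v (successors ∅): φ is true.
  w (successors ∅): φ is true.
  x (successors {z}): φ is false.
  y (successors {v}): φ is true.
  z (successors {v, w, y, z}): φ is false.
For instance, at x:
  At x: Box Box not q requires Box not q at every successor {z}.
    Box not q fails at z, so Box Box not q is false at x.
      At z: Box not q requires not q at every successor {v, w, y, z}.
        not q fails at y, so Box not q is false at z.
Satisfying worlds: {u, v, w, y}

4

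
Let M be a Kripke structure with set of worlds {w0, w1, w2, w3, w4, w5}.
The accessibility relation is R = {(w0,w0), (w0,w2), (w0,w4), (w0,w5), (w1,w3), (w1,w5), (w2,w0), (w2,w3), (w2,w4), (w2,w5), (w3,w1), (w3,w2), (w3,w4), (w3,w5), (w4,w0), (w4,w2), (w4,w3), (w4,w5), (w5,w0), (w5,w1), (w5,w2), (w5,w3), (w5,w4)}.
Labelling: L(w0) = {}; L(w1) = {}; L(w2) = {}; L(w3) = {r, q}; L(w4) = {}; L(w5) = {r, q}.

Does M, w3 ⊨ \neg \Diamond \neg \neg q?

Recall that \Diamond ψ holds at a world iff ψ holds at some accessible world.
At w3: \Diamond \neg \neg q is true, so \neg \Diamond \neg \neg q is false.
  At w3: \Diamond \neg \neg q requires \neg \neg q at some successor in {w1, w2, w4, w5}.
    \neg \neg q holds at w5, so \Diamond \neg \neg q is true at w3.

No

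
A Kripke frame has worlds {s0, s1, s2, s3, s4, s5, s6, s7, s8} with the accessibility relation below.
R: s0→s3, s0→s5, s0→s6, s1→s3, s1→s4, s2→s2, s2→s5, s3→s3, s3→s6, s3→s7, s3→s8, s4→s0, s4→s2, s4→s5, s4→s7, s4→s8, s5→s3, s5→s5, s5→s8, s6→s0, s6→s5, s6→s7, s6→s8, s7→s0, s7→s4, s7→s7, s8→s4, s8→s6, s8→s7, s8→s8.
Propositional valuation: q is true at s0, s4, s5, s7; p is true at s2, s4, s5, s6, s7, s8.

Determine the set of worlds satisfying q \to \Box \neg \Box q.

Recall that \Box ψ holds at a world iff ψ holds at every accessible world, and \Diamond ψ holds iff ψ holds at some accessible world.
Let φ = q \to \Box \neg \Box q. Evaluate φ at each world:
  s0 (successors {s3, s5, s6}): φ is true.
  s1 (successors {s3, s4}): φ is true.
  s2 (successors {s2, s5}): φ is true.
  s3 (successors {s3, s6, s7, s8}): φ is true.
  s4 (successors {s0, s2, s5, s7, s8}): φ is false.
  s5 (successors {s3, s5, s8}): φ is true.
  s6 (successors {s0, s5, s7, s8}): φ is true.
  s7 (successors {s0, s4, s7}): φ is false.
  s8 (successors {s4, s6, s7, s8}): φ is true.
For instance, at s8:
  At s8: q is false, \Box \neg \Box q is false, so q \to \Box \neg \Box q is true.
    At s8: \Box \neg \Box q requires \neg \Box q at every successor {s4, s6, s7, s8}.
      \neg \Box q fails at s7, so \Box \neg \Box q is false at s8.
Satisfying worlds: {s0, s1, s2, s3, s5, s6, s8}

s0, s1, s2, s3, s5, s6, s8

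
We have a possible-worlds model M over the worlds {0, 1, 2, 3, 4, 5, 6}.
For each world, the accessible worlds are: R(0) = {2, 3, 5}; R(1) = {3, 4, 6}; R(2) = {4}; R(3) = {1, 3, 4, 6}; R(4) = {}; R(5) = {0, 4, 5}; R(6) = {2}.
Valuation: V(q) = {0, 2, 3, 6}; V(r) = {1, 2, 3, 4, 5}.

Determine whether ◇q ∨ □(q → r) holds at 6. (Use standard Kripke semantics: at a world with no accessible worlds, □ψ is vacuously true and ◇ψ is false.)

At 6: ◇q is true, □(q → r) is true, so ◇q ∨ □(q → r) is true.
  At 6: ◇q requires q at some successor in {2}.
    q holds at 2, so ◇q is true at 6.
  At 6: □(q → r) requires q → r at every successor {2}.
    At 2: q → r is true.
  So □(q → r) is true at 6.

Yes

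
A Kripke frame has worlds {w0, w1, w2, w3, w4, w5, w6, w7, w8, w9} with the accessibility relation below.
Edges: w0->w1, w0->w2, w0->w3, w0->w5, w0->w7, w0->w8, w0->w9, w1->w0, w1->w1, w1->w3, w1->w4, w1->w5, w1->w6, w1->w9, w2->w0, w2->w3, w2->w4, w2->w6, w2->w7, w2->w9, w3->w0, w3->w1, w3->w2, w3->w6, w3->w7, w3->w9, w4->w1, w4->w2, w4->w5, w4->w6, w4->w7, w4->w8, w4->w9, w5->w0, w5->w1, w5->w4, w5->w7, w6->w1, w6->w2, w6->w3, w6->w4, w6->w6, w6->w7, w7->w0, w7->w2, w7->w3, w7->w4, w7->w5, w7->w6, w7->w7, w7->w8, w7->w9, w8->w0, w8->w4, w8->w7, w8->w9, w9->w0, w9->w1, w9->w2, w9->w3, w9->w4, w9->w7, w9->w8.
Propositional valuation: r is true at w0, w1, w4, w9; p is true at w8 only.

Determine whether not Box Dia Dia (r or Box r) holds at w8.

No

At w8: Box Dia Dia (r or Box r) is true, so not Box Dia Dia (r or Box r) is false.
  At w8: Box Dia Dia (r or Box r) requires Dia Dia (r or Box r) at every successor {w0, w4, w7, w9}.
    At w0: Dia Dia (r or Box r) is true.
    At w4: Dia Dia (r or Box r) is true.
    At w7: Dia Dia (r or Box r) is true.
    At w9: Dia Dia (r or Box r) is true.
  So Box Dia Dia (r or Box r) is true at w8.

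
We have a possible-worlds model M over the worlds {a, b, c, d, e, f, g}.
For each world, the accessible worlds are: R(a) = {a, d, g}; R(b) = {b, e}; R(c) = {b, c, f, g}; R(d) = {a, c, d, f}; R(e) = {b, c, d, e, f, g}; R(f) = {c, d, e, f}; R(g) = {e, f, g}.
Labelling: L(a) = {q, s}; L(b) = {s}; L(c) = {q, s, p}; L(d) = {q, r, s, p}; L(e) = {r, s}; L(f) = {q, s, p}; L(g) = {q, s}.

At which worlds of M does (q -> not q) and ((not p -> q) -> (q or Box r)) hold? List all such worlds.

Let φ = (q -> not q) and ((not p -> q) -> (q or Box r)). Evaluate φ at each world:
  a (successors {a, d, g}): φ is false.
  b (successors {b, e}): φ is true.
  c (successors {b, c, f, g}): φ is false.
  d (successors {a, c, d, f}): φ is false.
  e (successors {b, c, d, e, f, g}): φ is true.
  f (successors {c, d, e, f}): φ is false.
  g (successors {e, f, g}): φ is false.
For instance, at a:
  At a: q -> not q is false, (not p -> q) -> (q or Box r) is true, so (q -> not q) and ((not p -> q) -> (q or Box r)) is false.
    At a: not p -> q is true, q or Box r is true, so (not p -> q) -> (q or Box r) is true.
      At a: q is true, Box r is false, so q or Box r is true.
Satisfying worlds: {b, e}

b, e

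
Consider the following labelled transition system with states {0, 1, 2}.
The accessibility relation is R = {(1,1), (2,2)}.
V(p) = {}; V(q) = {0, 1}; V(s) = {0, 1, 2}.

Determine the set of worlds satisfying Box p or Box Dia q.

Let φ = Box p or Box Dia q. Evaluate φ at each world:
  0 (successors ∅): φ is true.
  1 (successors {1}): φ is true.
  2 (successors {2}): φ is false.
For instance, at 1:
  At 1: Box p is false, Box Dia q is true, so Box p or Box Dia q is true.
    At 1: Box p requires p at every successor {1}.
      p fails at 1, so Box p is false at 1.
    At 1: Box Dia q requires Dia q at every successor {1}.
      At 1: Dia q is true.
    So Box Dia q is true at 1.
Satisfying worlds: {0, 1}

0, 1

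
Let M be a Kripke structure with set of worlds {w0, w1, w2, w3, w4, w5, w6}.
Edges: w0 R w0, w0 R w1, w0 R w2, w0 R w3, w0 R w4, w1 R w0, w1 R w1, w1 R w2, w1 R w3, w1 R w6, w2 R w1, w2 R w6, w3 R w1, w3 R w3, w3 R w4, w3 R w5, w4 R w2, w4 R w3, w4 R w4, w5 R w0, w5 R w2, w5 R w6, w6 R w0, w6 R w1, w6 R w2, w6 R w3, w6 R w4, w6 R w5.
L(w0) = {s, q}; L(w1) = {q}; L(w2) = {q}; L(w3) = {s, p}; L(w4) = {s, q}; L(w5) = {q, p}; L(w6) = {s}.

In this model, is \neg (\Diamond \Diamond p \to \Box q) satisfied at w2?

Recall that \Box ψ holds at a world iff ψ holds at every accessible world, and \Diamond ψ holds iff ψ holds at some accessible world.
At w2: \Diamond \Diamond p \to \Box q is false, so \neg (\Diamond \Diamond p \to \Box q) is true.
  At w2: \Diamond \Diamond p is true, \Box q is false, so \Diamond \Diamond p \to \Box q is false.
    At w2: \Diamond \Diamond p requires \Diamond p at some successor in {w1, w6}.
      \Diamond p holds at w1, so \Diamond \Diamond p is true at w2.
    At w2: \Box q requires q at every successor {w1, w6}.
      q fails at w6, so \Box q is false at w2.

Yes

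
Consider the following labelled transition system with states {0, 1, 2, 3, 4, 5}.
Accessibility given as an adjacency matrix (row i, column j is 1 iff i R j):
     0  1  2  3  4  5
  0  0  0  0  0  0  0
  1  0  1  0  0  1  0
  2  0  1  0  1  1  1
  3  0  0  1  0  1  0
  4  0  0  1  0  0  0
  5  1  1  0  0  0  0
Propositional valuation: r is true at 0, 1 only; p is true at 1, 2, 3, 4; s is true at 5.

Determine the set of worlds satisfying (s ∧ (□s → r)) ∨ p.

1, 2, 3, 4, 5

Let φ = (s ∧ (□s → r)) ∨ p. Evaluate φ at each world:
  0 (successors ∅): φ is false.
  1 (successors {1, 4}): φ is true.
  2 (successors {1, 3, 4, 5}): φ is true.
  3 (successors {2, 4}): φ is true.
  4 (successors {2}): φ is true.
  5 (successors {0, 1}): φ is true.
For instance, at 4:
  At 4: s ∧ (□s → r) is false, p is true, so (s ∧ (□s → r)) ∨ p is true.
    At 4: s is false, □s → r is true, so s ∧ (□s → r) is false.
      At 4: □s is false, r is false, so □s → r is true.
Satisfying worlds: {1, 2, 3, 4, 5}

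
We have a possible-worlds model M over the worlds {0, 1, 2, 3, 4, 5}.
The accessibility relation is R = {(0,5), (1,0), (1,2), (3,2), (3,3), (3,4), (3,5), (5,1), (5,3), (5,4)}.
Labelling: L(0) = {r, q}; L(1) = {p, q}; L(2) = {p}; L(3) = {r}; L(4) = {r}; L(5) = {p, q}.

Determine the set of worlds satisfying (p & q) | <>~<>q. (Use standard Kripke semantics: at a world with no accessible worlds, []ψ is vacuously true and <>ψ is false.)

Let φ = (p & q) | <>~<>q. Evaluate φ at each world:
  0 (successors {5}): φ is false.
  1 (successors {0, 2}): φ is true.
  2 (successors ∅): φ is false.
  3 (successors {2, 3, 4, 5}): φ is true.
  4 (successors ∅): φ is false.
  5 (successors {1, 3, 4}): φ is true.
For instance, at 0:
  At 0: p & q is false, <>~<>q is false, so (p & q) | <>~<>q is false.
    At 0: <>~<>q requires ~<>q at some successor in {5}.
      At 5: ~<>q is false.
    So <>~<>q is false at 0.
Satisfying worlds: {1, 3, 5}

1, 3, 5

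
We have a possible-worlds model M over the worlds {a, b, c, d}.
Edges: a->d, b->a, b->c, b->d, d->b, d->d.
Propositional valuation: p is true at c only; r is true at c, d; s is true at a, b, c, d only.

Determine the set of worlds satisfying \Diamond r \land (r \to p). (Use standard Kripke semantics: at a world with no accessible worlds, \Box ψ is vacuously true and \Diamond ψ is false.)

Let φ = \Diamond r \land (r \to p). Evaluate φ at each world:
  a (successors {d}): φ is true.
  b (successors {a, c, d}): φ is true.
  c (successors ∅): φ is false.
  d (successors {b, d}): φ is false.
For instance, at b:
  At b: \Diamond r is true, r \to p is true, so \Diamond r \land (r \to p) is true.
    At b: \Diamond r requires r at some successor in {a, c, d}.
      r holds at c, so \Diamond r is true at b.
Satisfying worlds: {a, b}

a, b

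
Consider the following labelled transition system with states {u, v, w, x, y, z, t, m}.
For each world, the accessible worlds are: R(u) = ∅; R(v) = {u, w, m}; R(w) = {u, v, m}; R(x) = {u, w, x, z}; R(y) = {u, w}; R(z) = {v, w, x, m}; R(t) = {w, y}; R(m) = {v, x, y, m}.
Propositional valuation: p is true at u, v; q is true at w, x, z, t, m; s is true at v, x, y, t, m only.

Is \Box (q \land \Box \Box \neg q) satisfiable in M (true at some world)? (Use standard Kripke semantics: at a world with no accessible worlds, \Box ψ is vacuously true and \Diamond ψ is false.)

Let φ = \Box (q \land \Box \Box \neg q). Evaluate φ at each world:
  u (successors ∅): φ is true.
  v (successors {u, w, m}): φ is false.
  w (successors {u, v, m}): φ is false.
  x (successors {u, w, x, z}): φ is false.
  y (successors {u, w}): φ is false.
  z (successors {v, w, x, m}): φ is false.
  t (successors {w, y}): φ is false.
  m (successors {v, x, y, m}): φ is false.
Detail at u (witness):
  At u: no accessible worlds, so \Box (q \land \Box \Box \neg q) holds vacuously.

Yes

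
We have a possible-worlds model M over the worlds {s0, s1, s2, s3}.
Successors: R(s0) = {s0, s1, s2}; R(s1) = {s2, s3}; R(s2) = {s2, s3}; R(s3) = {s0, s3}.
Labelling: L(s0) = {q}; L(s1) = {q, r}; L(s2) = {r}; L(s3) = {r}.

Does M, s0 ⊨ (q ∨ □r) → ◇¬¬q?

At s0: q ∨ □r is true, ◇¬¬q is true, so (q ∨ □r) → ◇¬¬q is true.
  At s0: q is true, □r is false, so q ∨ □r is true.
    At s0: □r requires r at every successor {s0, s1, s2}.
      r fails at s0, so □r is false at s0.
  At s0: ◇¬¬q requires ¬¬q at some successor in {s0, s1, s2}.
    ¬¬q holds at s0, so ◇¬¬q is true at s0.

Yes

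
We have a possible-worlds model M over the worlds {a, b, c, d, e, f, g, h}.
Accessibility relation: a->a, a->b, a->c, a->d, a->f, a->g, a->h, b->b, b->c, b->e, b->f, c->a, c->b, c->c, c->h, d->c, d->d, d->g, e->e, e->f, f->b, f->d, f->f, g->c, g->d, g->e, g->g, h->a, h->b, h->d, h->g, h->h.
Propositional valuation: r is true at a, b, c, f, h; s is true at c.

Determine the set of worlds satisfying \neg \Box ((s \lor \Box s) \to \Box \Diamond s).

Recall that \Box ψ holds at a world iff ψ holds at every accessible world, and \Diamond ψ holds iff ψ holds at some accessible world.
Let φ = \neg \Box ((s \lor \Box s) \to \Box \Diamond s). Evaluate φ at each world:
  a (successors {a, b, c, d, f, g, h}): φ is true.
  b (successors {b, c, e, f}): φ is true.
  c (successors {a, b, c, h}): φ is true.
  d (successors {c, d, g}): φ is true.
  e (successors {e, f}): φ is false.
  f (successors {b, d, f}): φ is false.
  g (successors {c, d, e, g}): φ is true.
  h (successors {a, b, d, g, h}): φ is false.
For instance, at f:
  At f: \Box ((s \lor \Box s) \to \Box \Diamond s) is true, so \neg \Box ((s \lor \Box s) \to \Box \Diamond s) is false.
    At f: \Box ((s \lor \Box s) \to \Box \Diamond s) requires (s \lor \Box s) \to \Box \Diamond s at every successor {b, d, f}.
      At b: (s \lor \Box s) \to \Box \Diamond s is true.
      At d: (s \lor \Box s) \to \Box \Diamond s is true.
      At f: (s \lor \Box s) \to \Box \Diamond s is true.
    So \Box ((s \lor \Box s) \to \Box \Diamond s) is true at f.
Satisfying worlds: {a, b, c, d, g}

a, b, c, d, g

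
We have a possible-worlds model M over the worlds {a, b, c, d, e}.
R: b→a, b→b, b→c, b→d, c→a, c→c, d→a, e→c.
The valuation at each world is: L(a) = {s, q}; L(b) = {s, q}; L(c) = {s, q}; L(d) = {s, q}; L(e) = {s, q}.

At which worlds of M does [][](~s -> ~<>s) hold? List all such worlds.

a, b, c, d, e

Let φ = [][](~s -> ~<>s). Evaluate φ at each world:
  a (successors ∅): φ is true.
  b (successors {a, b, c, d}): φ is true.
  c (successors {a, c}): φ is true.
  d (successors {a}): φ is true.
  e (successors {c}): φ is true.
For instance, at c:
  At c: [][](~s -> ~<>s) requires [](~s -> ~<>s) at every successor {a, c}.
      At a: no accessible worlds, so [](~s -> ~<>s) holds vacuously.
      At c: [](~s -> ~<>s) requires ~s -> ~<>s at every successor {a, c}.
        At a: ~s -> ~<>s is true.
        At c: ~s -> ~<>s is true.
      So [](~s -> ~<>s) is true at c.
  So [][](~s -> ~<>s) is true at c.
Satisfying worlds: {a, b, c, d, e}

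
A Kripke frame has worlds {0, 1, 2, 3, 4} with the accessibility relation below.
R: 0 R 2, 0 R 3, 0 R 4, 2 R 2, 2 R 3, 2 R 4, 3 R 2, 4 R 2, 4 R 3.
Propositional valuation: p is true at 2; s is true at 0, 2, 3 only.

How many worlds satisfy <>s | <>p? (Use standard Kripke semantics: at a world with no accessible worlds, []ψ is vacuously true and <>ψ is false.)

Recall that <>ψ holds at a world iff ψ holds at some accessible world.
Let φ = <>s | <>p. Evaluate φ at each world:
  0 (successors {2, 3, 4}): φ is true.
  1 (successors ∅): φ is false.
  2 (successors {2, 3, 4}): φ is true.
  3 (successors {2}): φ is true.
  4 (successors {2, 3}): φ is true.
For instance, at 4:
  At 4: <>s is true, <>p is true, so <>s | <>p is true.
    At 4: <>s requires s at some successor in {2, 3}.
      s holds at 2, so <>s is true at 4.
    At 4: <>p requires p at some successor in {2, 3}.
      p holds at 2, so <>p is true at 4.
Satisfying worlds: {0, 2, 3, 4}

4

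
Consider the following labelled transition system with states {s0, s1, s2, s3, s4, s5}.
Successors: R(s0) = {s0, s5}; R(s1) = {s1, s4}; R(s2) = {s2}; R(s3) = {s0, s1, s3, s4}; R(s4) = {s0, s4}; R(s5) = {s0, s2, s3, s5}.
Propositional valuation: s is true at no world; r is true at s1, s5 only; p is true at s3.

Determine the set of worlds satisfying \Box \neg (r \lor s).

s2, s4

Recall that \Box ψ holds at a world iff ψ holds at every accessible world, and \Diamond ψ holds iff ψ holds at some accessible world.
Let φ = \Box \neg (r \lor s). Evaluate φ at each world:
  s0 (successors {s0, s5}): φ is false.
  s1 (successors {s1, s4}): φ is false.
  s2 (successors {s2}): φ is true.
  s3 (successors {s0, s1, s3, s4}): φ is false.
  s4 (successors {s0, s4}): φ is true.
  s5 (successors {s0, s2, s3, s5}): φ is false.
For instance, at s2:
  At s2: \Box \neg (r \lor s) requires \neg (r \lor s) at every successor {s2}.
    At s2: \neg (r \lor s) is true.
  So \Box \neg (r \lor s) is true at s2.
Satisfying worlds: {s2, s4}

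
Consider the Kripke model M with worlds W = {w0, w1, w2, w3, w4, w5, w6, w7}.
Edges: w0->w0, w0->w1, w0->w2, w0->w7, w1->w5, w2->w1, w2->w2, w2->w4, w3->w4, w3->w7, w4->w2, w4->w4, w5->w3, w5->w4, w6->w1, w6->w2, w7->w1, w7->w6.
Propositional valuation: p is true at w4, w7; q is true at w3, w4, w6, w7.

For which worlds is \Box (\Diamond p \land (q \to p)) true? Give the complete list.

Let φ = \Box (\Diamond p \land (q \to p)). Evaluate φ at each world:
  w0 (successors {w0, w1, w2, w7}): φ is false.
  w1 (successors {w5}): φ is true.
  w2 (successors {w1, w2, w4}): φ is false.
  w3 (successors {w4, w7}): φ is false.
  w4 (successors {w2, w4}): φ is true.
  w5 (successors {w3, w4}): φ is false.
  w6 (successors {w1, w2}): φ is false.
  w7 (successors {w1, w6}): φ is false.
For instance, at w1:
  At w1: \Box (\Diamond p \land (q \to p)) requires \Diamond p \land (q \to p) at every successor {w5}.
      At w5: \Diamond p is true, q \to p is true, so \Diamond p \land (q \to p) is true.
  So \Box (\Diamond p \land (q \to p)) is true at w1.
Satisfying worlds: {w1, w4}

w1, w4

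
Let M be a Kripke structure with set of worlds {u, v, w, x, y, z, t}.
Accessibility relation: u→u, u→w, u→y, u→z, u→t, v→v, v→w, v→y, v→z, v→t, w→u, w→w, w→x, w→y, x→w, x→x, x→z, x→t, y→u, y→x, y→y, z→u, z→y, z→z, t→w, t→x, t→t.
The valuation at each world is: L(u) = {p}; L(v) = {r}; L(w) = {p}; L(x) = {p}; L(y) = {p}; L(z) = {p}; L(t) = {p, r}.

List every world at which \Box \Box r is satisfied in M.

none

Let φ = \Box \Box r. Evaluate φ at each world:
  u (successors {u, w, y, z, t}): φ is false.
  v (successors {v, w, y, z, t}): φ is false.
  w (successors {u, w, x, y}): φ is false.
  x (successors {w, x, z, t}): φ is false.
  y (successors {u, x, y}): φ is false.
  z (successors {u, y, z}): φ is false.
  t (successors {w, x, t}): φ is false.
For instance, at t:
  At t: \Box \Box r requires \Box r at every successor {w, x, t}.
    \Box r fails at w, so \Box \Box r is false at t.
      At w: \Box r requires r at every successor {u, w, x, y}.
        r fails at u, so \Box r is false at w.
Satisfying worlds: none.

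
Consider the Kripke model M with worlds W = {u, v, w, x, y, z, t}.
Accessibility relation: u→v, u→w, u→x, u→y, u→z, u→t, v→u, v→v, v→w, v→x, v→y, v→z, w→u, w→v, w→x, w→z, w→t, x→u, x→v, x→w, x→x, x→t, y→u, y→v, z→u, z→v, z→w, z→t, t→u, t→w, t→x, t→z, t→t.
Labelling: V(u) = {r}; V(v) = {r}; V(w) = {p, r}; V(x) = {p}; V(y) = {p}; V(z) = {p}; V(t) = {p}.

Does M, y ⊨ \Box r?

Recall that \Box ψ holds at a world iff ψ holds at every accessible world, and \Diamond ψ holds iff ψ holds at some accessible world.
At y: \Box r requires r at every successor {u, v}.
  At u: r is true.
  At v: r is true.
So \Box r is true at y.

Yes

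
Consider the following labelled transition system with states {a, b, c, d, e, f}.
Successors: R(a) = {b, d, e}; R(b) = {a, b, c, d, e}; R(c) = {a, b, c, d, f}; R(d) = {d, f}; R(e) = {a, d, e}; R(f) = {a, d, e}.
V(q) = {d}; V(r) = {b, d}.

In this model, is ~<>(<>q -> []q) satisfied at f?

Yes

At f: <>(<>q -> []q) is false, so ~<>(<>q -> []q) is true.
  At f: <>(<>q -> []q) requires <>q -> []q at some successor in {a, d, e}.
    At a: <>q -> []q is false.
    At d: <>q -> []q is false.
    At e: <>q -> []q is false.
  So <>(<>q -> []q) is false at f.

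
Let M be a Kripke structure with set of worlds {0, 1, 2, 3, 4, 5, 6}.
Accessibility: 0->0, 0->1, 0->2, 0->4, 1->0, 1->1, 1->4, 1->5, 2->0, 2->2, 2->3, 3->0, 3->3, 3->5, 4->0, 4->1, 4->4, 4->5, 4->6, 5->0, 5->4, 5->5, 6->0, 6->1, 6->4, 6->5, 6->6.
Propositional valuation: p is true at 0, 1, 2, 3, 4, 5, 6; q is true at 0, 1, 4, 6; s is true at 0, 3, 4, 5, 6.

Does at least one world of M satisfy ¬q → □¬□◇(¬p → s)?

Yes

Let φ = ¬q → □¬□◇(¬p → s). Evaluate φ at each world:
  0 (successors {0, 1, 2, 4}): φ is true.
  1 (successors {0, 1, 4, 5}): φ is true.
  2 (successors {0, 2, 3}): φ is false.
  3 (successors {0, 3, 5}): φ is false.
  4 (successors {0, 1, 4, 5, 6}): φ is true.
  5 (successors {0, 4, 5}): φ is false.
  6 (successors {0, 1, 4, 5, 6}): φ is true.
Detail at 0 (witness):
  At 0: ¬q is false, □¬□◇(¬p → s) is false, so ¬q → □¬□◇(¬p → s) is true.
    At 0: □¬□◇(¬p → s) requires ¬□◇(¬p → s) at every successor {0, 1, 2, 4}.
      ¬□◇(¬p → s) fails at 0, so □¬□◇(¬p → s) is false at 0.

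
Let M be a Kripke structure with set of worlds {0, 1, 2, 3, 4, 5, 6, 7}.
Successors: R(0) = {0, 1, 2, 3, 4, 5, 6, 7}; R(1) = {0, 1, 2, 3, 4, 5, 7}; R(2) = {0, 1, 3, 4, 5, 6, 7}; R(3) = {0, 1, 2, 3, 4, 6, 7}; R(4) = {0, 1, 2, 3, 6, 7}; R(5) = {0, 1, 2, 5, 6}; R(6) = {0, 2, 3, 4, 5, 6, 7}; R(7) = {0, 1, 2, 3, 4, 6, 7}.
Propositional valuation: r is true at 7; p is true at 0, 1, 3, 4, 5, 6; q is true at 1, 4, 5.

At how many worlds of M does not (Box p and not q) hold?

Let φ = not (Box p and not q). Evaluate φ at each world:
  0 (successors {0, 1, 2, 3, 4, 5, 6, 7}): φ is true.
  1 (successors {0, 1, 2, 3, 4, 5, 7}): φ is true.
  2 (successors {0, 1, 3, 4, 5, 6, 7}): φ is true.
  3 (successors {0, 1, 2, 3, 4, 6, 7}): φ is true.
  4 (successors {0, 1, 2, 3, 6, 7}): φ is true.
  5 (successors {0, 1, 2, 5, 6}): φ is true.
  6 (successors {0, 2, 3, 4, 5, 6, 7}): φ is true.
  7 (successors {0, 1, 2, 3, 4, 6, 7}): φ is true.
For instance, at 5:
  At 5: Box p and not q is false, so not (Box p and not q) is true.
    At 5: Box p is false, not q is false, so Box p and not q is false.
      At 5: Box p requires p at every successor {0, 1, 2, 5, 6}.
        p fails at 2, so Box p is false at 5.
Satisfying worlds: {0, 1, 2, 3, 4, 5, 6, 7}

8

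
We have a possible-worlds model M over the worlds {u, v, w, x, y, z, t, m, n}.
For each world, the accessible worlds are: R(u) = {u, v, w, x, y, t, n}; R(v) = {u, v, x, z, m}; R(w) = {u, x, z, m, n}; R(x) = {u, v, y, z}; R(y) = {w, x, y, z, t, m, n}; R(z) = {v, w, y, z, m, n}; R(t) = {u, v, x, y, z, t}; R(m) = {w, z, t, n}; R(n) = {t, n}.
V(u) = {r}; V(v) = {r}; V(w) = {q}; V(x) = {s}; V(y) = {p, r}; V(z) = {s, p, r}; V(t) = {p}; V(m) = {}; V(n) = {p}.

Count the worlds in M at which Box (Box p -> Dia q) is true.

Let φ = Box (Box p -> Dia q). Evaluate φ at each world:
  u (successors {u, v, w, x, y, t, n}): φ is false.
  v (successors {u, v, x, z, m}): φ is true.
  w (successors {u, x, z, m, n}): φ is false.
  x (successors {u, v, y, z}): φ is true.
  y (successors {w, x, y, z, t, m, n}): φ is false.
  z (successors {v, w, y, z, m, n}): φ is false.
  t (successors {u, v, x, y, z, t}): φ is true.
  m (successors {w, z, t, n}): φ is false.
  n (successors {t, n}): φ is false.
For instance, at z:
  At z: Box (Box p -> Dia q) requires Box p -> Dia q at every successor {v, w, y, z, m, n}.
    Box p -> Dia q fails at n, so Box (Box p -> Dia q) is false at z.
      At n: Box p is true, Dia q is false, so Box p -> Dia q is false.
Satisfying worlds: {v, x, t}

3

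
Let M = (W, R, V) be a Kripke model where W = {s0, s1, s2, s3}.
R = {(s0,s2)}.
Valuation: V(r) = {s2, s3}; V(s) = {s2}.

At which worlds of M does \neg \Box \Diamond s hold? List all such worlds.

Let φ = \neg \Box \Diamond s. Evaluate φ at each world:
  s0 (successors {s2}): φ is true.
  s1 (successors ∅): φ is false.
  s2 (successors ∅): φ is false.
  s3 (successors ∅): φ is false.
For instance, at s0:
  At s0: \Box \Diamond s is false, so \neg \Box \Diamond s is true.
    At s0: \Box \Diamond s requires \Diamond s at every successor {s2}.
      \Diamond s fails at s2, so \Box \Diamond s is false at s0.
Satisfying worlds: {s0}

s0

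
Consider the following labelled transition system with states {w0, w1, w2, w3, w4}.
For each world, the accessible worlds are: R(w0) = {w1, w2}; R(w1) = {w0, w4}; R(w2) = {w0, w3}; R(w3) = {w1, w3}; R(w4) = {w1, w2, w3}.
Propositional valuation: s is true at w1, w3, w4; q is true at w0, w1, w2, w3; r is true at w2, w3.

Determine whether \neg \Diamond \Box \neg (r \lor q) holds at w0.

Yes

Recall that \Box ψ holds at a world iff ψ holds at every accessible world, and \Diamond ψ holds iff ψ holds at some accessible world.
At w0: \Diamond \Box \neg (r \lor q) is false, so \neg \Diamond \Box \neg (r \lor q) is true.
  At w0: \Diamond \Box \neg (r \lor q) requires \Box \neg (r \lor q) at some successor in {w1, w2}.
    At w1: \Box \neg (r \lor q) is false.
    At w2: \Box \neg (r \lor q) is false.
  So \Diamond \Box \neg (r \lor q) is false at w0.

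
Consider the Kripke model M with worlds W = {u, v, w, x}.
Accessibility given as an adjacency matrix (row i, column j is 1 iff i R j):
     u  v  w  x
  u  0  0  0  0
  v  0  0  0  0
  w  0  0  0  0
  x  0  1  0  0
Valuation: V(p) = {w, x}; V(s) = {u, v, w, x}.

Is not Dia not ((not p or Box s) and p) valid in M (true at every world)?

Let φ = not Dia not ((not p or Box s) and p). Evaluate φ at each world:
  u (successors ∅): φ is true.
  v (successors ∅): φ is true.
  w (successors ∅): φ is true.
  x (successors {v}): φ is false.
Detail at x (counterexample):
  At x: Dia not ((not p or Box s) and p) is true, so not Dia not ((not p or Box s) and p) is false.
    At x: Dia not ((not p or Box s) and p) requires not ((not p or Box s) and p) at some successor in {v}.
      not ((not p or Box s) and p) holds at v, so Dia not ((not p or Box s) and p) is true at x.

No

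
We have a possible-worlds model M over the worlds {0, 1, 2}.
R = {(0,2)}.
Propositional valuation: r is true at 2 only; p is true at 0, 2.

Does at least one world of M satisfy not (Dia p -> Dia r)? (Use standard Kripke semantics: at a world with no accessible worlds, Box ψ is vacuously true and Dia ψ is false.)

Let φ = not (Dia p -> Dia r). Evaluate φ at each world:
  0 (successors {2}): φ is false.
  1 (successors ∅): φ is false.
  2 (successors ∅): φ is false.
For instance, at 0:
  At 0: Dia p -> Dia r is true, so not (Dia p -> Dia r) is false.
    At 0: Dia p is true, Dia r is true, so Dia p -> Dia r is true.
      At 0: Dia p requires p at some successor in {2}.
        p holds at 2, so Dia p is true at 0.
      At 0: Dia r requires r at some successor in {2}.
        r holds at 2, so Dia r is true at 0.

No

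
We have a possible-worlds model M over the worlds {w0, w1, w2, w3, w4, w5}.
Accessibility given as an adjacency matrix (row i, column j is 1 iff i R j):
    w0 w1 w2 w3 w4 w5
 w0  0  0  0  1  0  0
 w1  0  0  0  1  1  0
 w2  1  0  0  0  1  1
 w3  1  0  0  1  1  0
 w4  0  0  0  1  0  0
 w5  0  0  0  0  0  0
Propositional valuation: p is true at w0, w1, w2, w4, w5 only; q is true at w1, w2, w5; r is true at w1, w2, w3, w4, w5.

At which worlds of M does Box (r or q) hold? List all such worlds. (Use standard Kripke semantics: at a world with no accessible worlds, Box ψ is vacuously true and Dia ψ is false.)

w0, w1, w4, w5

Recall that Box ψ holds at a world iff ψ holds at every accessible world, and Dia ψ holds iff ψ holds at some accessible world.
Let φ = Box (r or q). Evaluate φ at each world:
  w0 (successors {w3}): φ is true.
  w1 (successors {w3, w4}): φ is true.
  w2 (successors {w0, w4, w5}): φ is false.
  w3 (successors {w0, w3, w4}): φ is false.
  w4 (successors {w3}): φ is true.
  w5 (successors ∅): φ is true.
For instance, at w3:
  At w3: Box (r or q) requires r or q at every successor {w0, w3, w4}.
    r or q fails at w0, so Box (r or q) is false at w3.
Satisfying worlds: {w0, w1, w4, w5}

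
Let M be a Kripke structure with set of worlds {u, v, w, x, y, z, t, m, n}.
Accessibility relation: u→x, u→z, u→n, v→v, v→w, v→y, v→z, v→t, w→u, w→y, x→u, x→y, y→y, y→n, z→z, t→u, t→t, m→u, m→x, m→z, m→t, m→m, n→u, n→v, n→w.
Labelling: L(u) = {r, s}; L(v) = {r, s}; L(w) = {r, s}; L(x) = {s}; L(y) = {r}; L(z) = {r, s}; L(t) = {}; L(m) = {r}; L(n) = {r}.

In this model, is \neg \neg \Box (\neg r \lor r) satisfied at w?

At w: \neg \Box (\neg r \lor r) is false, so \neg \neg \Box (\neg r \lor r) is true.
  At w: \Box (\neg r \lor r) is true, so \neg \Box (\neg r \lor r) is false.
    At w: \Box (\neg r \lor r) requires \neg r \lor r at every successor {u, y}.
      At u: \neg r \lor r is true.
      At y: \neg r \lor r is true.
    So \Box (\neg r \lor r) is true at w.

Yes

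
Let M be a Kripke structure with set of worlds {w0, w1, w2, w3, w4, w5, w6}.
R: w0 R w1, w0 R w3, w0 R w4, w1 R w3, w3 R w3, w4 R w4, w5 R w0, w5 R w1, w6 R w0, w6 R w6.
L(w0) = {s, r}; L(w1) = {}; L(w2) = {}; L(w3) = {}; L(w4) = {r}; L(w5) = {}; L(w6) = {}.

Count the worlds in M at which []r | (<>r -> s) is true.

5

Recall that []ψ holds at a world iff ψ holds at every accessible world, and <>ψ holds iff ψ holds at some accessible world.
Let φ = []r | (<>r -> s). Evaluate φ at each world:
  w0 (successors {w1, w3, w4}): φ is true.
  w1 (successors {w3}): φ is true.
  w2 (successors ∅): φ is true.
  w3 (successors {w3}): φ is true.
  w4 (successors {w4}): φ is true.
  w5 (successors {w0, w1}): φ is false.
  w6 (successors {w0, w6}): φ is false.
For instance, at w0:
  At w0: []r is false, <>r -> s is true, so []r | (<>r -> s) is true.
    At w0: []r requires r at every successor {w1, w3, w4}.
      r fails at w1, so []r is false at w0.
    At w0: <>r is true, s is true, so <>r -> s is true.
      At w0: <>r requires r at some successor in {w1, w3, w4}.
        r holds at w4, so <>r is true at w0.
Satisfying worlds: {w0, w1, w2, w3, w4}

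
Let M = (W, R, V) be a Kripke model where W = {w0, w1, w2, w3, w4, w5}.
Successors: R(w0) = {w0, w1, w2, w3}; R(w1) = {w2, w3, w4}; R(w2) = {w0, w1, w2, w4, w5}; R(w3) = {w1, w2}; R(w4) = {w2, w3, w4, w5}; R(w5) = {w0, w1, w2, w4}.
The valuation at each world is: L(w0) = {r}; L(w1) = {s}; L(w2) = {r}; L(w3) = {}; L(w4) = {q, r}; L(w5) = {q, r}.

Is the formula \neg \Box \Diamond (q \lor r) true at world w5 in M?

At w5: \Box \Diamond (q \lor r) is true, so \neg \Box \Diamond (q \lor r) is false.
  At w5: \Box \Diamond (q \lor r) requires \Diamond (q \lor r) at every successor {w0, w1, w2, w4}.
    At w0: \Diamond (q \lor r) is true.
    At w1: \Diamond (q \lor r) is true.
    At w2: \Diamond (q \lor r) is true.
    At w4: \Diamond (q \lor r) is true.
  So \Box \Diamond (q \lor r) is true at w5.

No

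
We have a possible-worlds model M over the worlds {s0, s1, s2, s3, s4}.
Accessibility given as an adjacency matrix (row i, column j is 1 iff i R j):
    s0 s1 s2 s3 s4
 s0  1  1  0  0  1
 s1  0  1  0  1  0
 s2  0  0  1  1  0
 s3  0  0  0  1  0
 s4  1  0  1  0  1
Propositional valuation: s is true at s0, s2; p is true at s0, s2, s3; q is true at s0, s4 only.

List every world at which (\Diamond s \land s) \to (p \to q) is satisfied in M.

s0, s1, s3, s4

Let φ = (\Diamond s \land s) \to (p \to q). Evaluate φ at each world:
  s0 (successors {s0, s1, s4}): φ is true.
  s1 (successors {s1, s3}): φ is true.
  s2 (successors {s2, s3}): φ is false.
  s3 (successors {s3}): φ is true.
  s4 (successors {s0, s2, s4}): φ is true.
For instance, at s3:
  At s3: \Diamond s \land s is false, p \to q is false, so (\Diamond s \land s) \to (p \to q) is true.
    At s3: \Diamond s is false, s is false, so \Diamond s \land s is false.
      At s3: \Diamond s requires s at some successor in {s3}.
        At s3: s is false.
      So \Diamond s is false at s3.
Satisfying worlds: {s0, s1, s3, s4}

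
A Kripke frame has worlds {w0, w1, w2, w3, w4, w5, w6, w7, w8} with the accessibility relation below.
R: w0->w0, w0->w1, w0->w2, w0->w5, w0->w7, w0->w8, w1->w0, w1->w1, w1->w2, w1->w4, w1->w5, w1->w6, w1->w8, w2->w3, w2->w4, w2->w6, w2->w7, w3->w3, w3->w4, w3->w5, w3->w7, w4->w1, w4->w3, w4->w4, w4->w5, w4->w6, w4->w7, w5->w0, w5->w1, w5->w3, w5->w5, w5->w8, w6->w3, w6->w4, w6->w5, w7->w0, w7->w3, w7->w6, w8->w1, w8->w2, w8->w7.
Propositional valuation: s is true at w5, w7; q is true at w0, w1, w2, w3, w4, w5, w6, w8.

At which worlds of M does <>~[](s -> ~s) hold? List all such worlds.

Recall that []ψ holds at a world iff ψ holds at every accessible world, and <>ψ holds iff ψ holds at some accessible world.
Let φ = <>~[](s -> ~s). Evaluate φ at each world:
  w0 (successors {w0, w1, w2, w5, w7, w8}): φ is true.
  w1 (successors {w0, w1, w2, w4, w5, w6, w8}): φ is true.
  w2 (successors {w3, w4, w6, w7}): φ is true.
  w3 (successors {w3, w4, w5, w7}): φ is true.
  w4 (successors {w1, w3, w4, w5, w6, w7}): φ is true.
  w5 (successors {w0, w1, w3, w5, w8}): φ is true.
  w6 (successors {w3, w4, w5}): φ is true.
  w7 (successors {w0, w3, w6}): φ is true.
  w8 (successors {w1, w2, w7}): φ is true.
For instance, at w7:
  At w7: <>~[](s -> ~s) requires ~[](s -> ~s) at some successor in {w0, w3, w6}.
    ~[](s -> ~s) holds at w0, so <>~[](s -> ~s) is true at w7.
      At w0: [](s -> ~s) is false, so ~[](s -> ~s) is true.
Satisfying worlds: {w0, w1, w2, w3, w4, w5, w6, w7, w8}

w0, w1, w2, w3, w4, w5, w6, w7, w8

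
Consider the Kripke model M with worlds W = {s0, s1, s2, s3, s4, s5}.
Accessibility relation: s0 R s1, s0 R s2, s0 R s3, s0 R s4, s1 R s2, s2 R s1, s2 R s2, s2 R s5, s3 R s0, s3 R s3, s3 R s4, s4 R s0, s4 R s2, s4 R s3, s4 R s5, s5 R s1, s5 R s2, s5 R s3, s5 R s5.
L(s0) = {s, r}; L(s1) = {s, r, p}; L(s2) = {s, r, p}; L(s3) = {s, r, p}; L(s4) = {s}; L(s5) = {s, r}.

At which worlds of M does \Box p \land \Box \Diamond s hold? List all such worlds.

s1

Let φ = \Box p \land \Box \Diamond s. Evaluate φ at each world:
  s0 (successors {s1, s2, s3, s4}): φ is false.
  s1 (successors {s2}): φ is true.
  s2 (successors {s1, s2, s5}): φ is false.
  s3 (successors {s0, s3, s4}): φ is false.
  s4 (successors {s0, s2, s3, s5}): φ is false.
  s5 (successors {s1, s2, s3, s5}): φ is false.
For instance, at s0:
  At s0: \Box p is false, \Box \Diamond s is true, so \Box p \land \Box \Diamond s is false.
    At s0: \Box p requires p at every successor {s1, s2, s3, s4}.
      p fails at s4, so \Box p is false at s0.
    At s0: \Box \Diamond s requires \Diamond s at every successor {s1, s2, s3, s4}.
      At s1: \Diamond s is true.
      At s2: \Diamond s is true.
      At s3: \Diamond s is true.
      At s4: \Diamond s is true.
    So \Box \Diamond s is true at s0.
Satisfying worlds: {s1}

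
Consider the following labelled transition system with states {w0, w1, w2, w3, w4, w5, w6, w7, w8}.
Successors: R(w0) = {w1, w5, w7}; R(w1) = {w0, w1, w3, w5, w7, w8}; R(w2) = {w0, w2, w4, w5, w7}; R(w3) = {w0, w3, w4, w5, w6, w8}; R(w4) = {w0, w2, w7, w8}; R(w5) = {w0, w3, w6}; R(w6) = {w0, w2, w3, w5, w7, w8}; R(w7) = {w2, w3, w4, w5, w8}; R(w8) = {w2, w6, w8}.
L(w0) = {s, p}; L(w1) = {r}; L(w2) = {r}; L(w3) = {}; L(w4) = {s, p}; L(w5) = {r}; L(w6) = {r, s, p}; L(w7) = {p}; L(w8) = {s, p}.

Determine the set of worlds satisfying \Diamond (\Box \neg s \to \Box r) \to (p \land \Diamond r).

Let φ = \Diamond (\Box \neg s \to \Box r) \to (p \land \Diamond r). Evaluate φ at each world:
  w0 (successors {w1, w5, w7}): φ is true.
  w1 (successors {w0, w1, w3, w5, w7, w8}): φ is false.
  w2 (successors {w0, w2, w4, w5, w7}): φ is false.
  w3 (successors {w0, w3, w4, w5, w6, w8}): φ is false.
  w4 (successors {w0, w2, w7, w8}): φ is true.
  w5 (successors {w0, w3, w6}): φ is false.
  w6 (successors {w0, w2, w3, w5, w7, w8}): φ is true.
  w7 (successors {w2, w3, w4, w5, w8}): φ is true.
  w8 (successors {w2, w6, w8}): φ is true.
For instance, at w0:
  At w0: \Diamond (\Box \neg s \to \Box r) is true, p \land \Diamond r is true, so \Diamond (\Box \neg s \to \Box r) \to (p \land \Diamond r) is true.
    At w0: \Diamond (\Box \neg s \to \Box r) requires \Box \neg s \to \Box r at some successor in {w1, w5, w7}.
      \Box \neg s \to \Box r holds at w1, so \Diamond (\Box \neg s \to \Box r) is true at w0.
    At w0: p is true, \Diamond r is true, so p \land \Diamond r is true.
      At w0: \Diamond r requires r at some successor in {w1, w5, w7}.
        r holds at w1, so \Diamond r is true at w0.
Satisfying worlds: {w0, w4, w6, w7, w8}

w0, w4, w6, w7, w8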